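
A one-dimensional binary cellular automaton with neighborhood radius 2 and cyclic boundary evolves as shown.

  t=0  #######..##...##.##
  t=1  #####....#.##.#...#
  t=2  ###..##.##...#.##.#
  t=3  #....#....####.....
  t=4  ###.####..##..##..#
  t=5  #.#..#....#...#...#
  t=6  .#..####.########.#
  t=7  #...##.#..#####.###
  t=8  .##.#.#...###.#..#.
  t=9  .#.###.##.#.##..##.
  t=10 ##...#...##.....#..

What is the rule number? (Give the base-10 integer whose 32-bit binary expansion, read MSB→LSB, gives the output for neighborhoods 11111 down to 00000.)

2770830836

  ##### -> #   bit 31 = 1  t=0,i=0
  ####. -> .   bit 30 = 0  t=0,i=5
  ###.# -> #   bit 29 = 1  t=4,i=2
  ###.. -> .   bit 28 = 0  t=0,i=6
  ##.## -> .   bit 27 = 0  t=0,i=16
  ##.#. -> #   bit 26 = 1  t=1,i=13
  ##..# -> .   bit 25 = 0  t=0,i=7
  ##... -> #   bit 24 = 1  t=0,i=11
  #.### -> .   bit 23 = 0  t=0,i=17
  #.##. -> .   bit 22 = 0  t=1,i=11
  #.#.# -> #   bit 21 = 1  t=6,i=18
  #.#.. -> .   bit 20 = 0  t=1,i=14
  #..## -> .   bit 19 = 0  t=0,i=8
  #..#. -> #   bit 18 = 1  t=5,i=4
  #...# -> #   bit 17 = 1  t=0,i=12
  #.... -> #   bit 16 = 1  t=1,i=6
  .#### -> #   bit 15 = 1  t=0,i=18
  .###. -> .   bit 14 = 0  t=8,i=11
  .##.# -> .   bit 13 = 0  t=0,i=15
  .##.. -> .   bit 12 = 0  t=0,i=10
  .#.## -> .   bit 11 = 0  t=1,i=10
  .#.#. -> #   bit 10 = 1  t=6,i=0
  .#..# -> .   bit 9 = 0  t=5,i=3
  .#... -> #   bit 8 = 1  t=1,i=15
  ..### -> #   bit 7 = 1  t=1,i=18
  ..##. -> #   bit 6 = 1  t=0,i=9
  ..#.# -> #   bit 5 = 1  t=1,i=9
  ..#.. -> #   bit 4 = 1  t=3,i=0
  ...## -> .   bit 3 = 0  t=0,i=13
  ...#. -> #   bit 2 = 1  t=1,i=8
  ....# -> .   bit 1 = 0  t=1,i=7
  ..... -> .   bit 0 = 0  t=3,i=16
  bits 10100101001001111000010111110100 = 2770830836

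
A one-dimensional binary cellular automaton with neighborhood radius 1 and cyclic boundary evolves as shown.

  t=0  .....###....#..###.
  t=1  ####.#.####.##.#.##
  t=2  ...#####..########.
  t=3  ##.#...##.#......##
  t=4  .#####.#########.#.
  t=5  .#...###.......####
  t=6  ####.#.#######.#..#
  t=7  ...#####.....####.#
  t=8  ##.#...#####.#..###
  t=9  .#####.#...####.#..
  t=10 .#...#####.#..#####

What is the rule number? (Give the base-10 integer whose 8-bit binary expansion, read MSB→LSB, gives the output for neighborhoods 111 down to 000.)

  ### -> .   bit 7 = 0  t=0,i=6
  ##. -> #   bit 6 = 1  t=0,i=7
  #.# -> #   bit 5 = 1  t=1,i=4
  #.. -> #   bit 4 = 1  t=0,i=8
  .## -> #   bit 3 = 1  t=0,i=5
  .#. -> #   bit 2 = 1  t=0,i=12
  ..# -> .   bit 1 = 0  t=0,i=4
  ... -> #   bit 0 = 1  t=0,i=0
  bits 01111101 = 125

125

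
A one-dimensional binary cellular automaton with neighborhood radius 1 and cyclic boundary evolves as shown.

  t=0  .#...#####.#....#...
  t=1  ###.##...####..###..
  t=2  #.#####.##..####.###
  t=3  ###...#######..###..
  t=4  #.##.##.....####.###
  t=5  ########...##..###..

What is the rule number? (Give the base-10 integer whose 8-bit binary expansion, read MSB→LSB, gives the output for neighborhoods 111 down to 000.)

  nb ###: next=.  (t=0,i=6, bit7=0)
  nb ##.: next=#  (t=0,i=9, bit6=1)
  nb #.#: next=#  (t=0,i=10, bit5=1)
  nb #..: next=#  (t=0,i=2, bit4=1)
  nb .##: next=#  (t=0,i=5, bit3=1)
  nb .#.: next=#  (t=0,i=1, bit2=1)
  nb ..#: next=#  (t=0,i=0, bit1=1)
  nb ...: next=.  (t=0,i=3, bit0=0)
  bits 01111110 = 126

126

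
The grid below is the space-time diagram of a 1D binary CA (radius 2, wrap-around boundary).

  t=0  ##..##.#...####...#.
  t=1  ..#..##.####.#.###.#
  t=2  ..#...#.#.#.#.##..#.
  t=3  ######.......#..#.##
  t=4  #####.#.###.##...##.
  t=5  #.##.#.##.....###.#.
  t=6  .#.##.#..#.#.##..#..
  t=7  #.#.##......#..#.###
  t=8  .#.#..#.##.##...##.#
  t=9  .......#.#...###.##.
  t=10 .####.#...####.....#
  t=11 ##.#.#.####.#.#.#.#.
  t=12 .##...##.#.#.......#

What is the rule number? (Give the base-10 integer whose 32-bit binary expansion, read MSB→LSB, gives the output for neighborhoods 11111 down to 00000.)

3347196317

  ##### -> #   bit 31 = 1  t=3,i=0
  ####. -> #   bit 30 = 1  t=0,i=13
  ###.# -> .   bit 29 = 0  t=1,i=11
  ###.. -> .   bit 28 = 0  t=0,i=14
  ##.## -> .   bit 27 = 0  t=1,i=7
  ##.#. -> #   bit 26 = 1  t=0,i=6
  ##..# -> #   bit 25 = 1  t=0,i=2
  ##... -> #   bit 24 = 1  t=0,i=15
  #.### -> #   bit 23 = 1  t=1,i=8
  #.##. -> .   bit 22 = 0  t=0,i=0
  #.#.# -> .   bit 21 = 0  t=1,i=13
  #.#.. -> .   bit 20 = 0  t=0,i=7
  #..## -> .   bit 19 = 0  t=0,i=3
  #..#. -> .   bit 18 = 0  t=1,i=1
  #...# -> #   bit 17 = 1  t=0,i=9
  #.... -> .   bit 16 = 0  t=3,i=7
  .#### -> .   bit 15 = 0  t=0,i=12
  .###. -> .   bit 14 = 0  t=1,i=16
  .##.# -> #   bit 13 = 1  t=0,i=5
  .##.. -> .   bit 12 = 0  t=0,i=1
  .#.## -> #   bit 11 = 1  t=0,i=19
  .#.#. -> .   bit 10 = 0  t=2,i=7
  .#..# -> .   bit 9 = 0  t=1,i=0
  .#... -> #   bit 8 = 1  t=0,i=8
  ..### -> #   bit 7 = 1  t=0,i=11
  ..##. -> .   bit 6 = 0  t=0,i=4
  ..#.# -> .   bit 5 = 0  t=0,i=18
  ..#.. -> #   bit 4 = 1  t=1,i=2
  ...## -> #   bit 3 = 1  t=0,i=10
  ...#. -> #   bit 2 = 1  t=0,i=17
  ....# -> .   bit 1 = 0  t=3,i=11
  ..... -> #   bit 0 = 1  t=3,i=8
  bits 11000111100000100010100110011101 = 3347196317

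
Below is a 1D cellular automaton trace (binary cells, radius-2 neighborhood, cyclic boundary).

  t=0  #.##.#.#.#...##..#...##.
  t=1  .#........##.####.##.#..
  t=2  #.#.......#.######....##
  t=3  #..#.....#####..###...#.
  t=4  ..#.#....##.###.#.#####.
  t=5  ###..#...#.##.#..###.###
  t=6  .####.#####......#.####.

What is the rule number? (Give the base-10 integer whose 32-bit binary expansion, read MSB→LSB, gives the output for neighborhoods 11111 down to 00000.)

  nb #####: next=.  (t=2,i=14, bit31=0)
  nb ####.: next=#  (t=1,i=15, bit30=1)
  nb ###.#: next=#  (t=1,i=16, bit29=1)
  nb ###..: next=#  (t=2,i=17, bit28=1)
  nb ##.##: next=#  (t=1,i=12, bit27=1)
  nb ##.#.: next=.  (t=0,i=4, bit26=0)
  nb ##..#: next=#  (t=0,i=15, bit25=1)
  nb ##...: next=#  (t=2,i=18, bit24=1)
  nb #.###: next=#  (t=1,i=13, bit23=1)
  nb #.##.: next=.  (t=0,i=2, bit22=0)
  nb #.#.#: next=.  (t=0,i=0, bit21=0)
  nb #.#..: next=.  (t=0,i=9, bit20=0)
  nb #..##: next=.  (t=3,i=15, bit19=0)
  nb #..#.: next=#  (t=0,i=16, bit18=1)
  nb #...#: next=#  (t=0,i=11, bit17=1)
  nb #....: next=.  (t=1,i=3, bit16=0)
  nb .####: next=#  (t=1,i=14, bit15=1)
  nb .###.: next=.  (t=2,i=23, bit14=0)
  nb .##.#: next=.  (t=0,i=3, bit13=0)
  nb .##..: next=#  (t=0,i=14, bit12=1)
  nb .#.##: next=#  (t=0,i=1, bit11=1)
  nb .#.#.: next=.  (t=0,i=6, bit10=0)
  nb .#..#: next=.  (t=3,i=1, bit9=0)
  nb .#...: next=#  (t=0,i=10, bit8=1)
  nb ..###: next=#  (t=2,i=22, bit7=1)
  nb ..##.: next=#  (t=0,i=13, bit6=1)
  nb ..#.#: next=#  (t=2,i=10, bit5=1)
  nb ..#..: next=.  (t=0,i=17, bit4=0)
  nb ...##: next=.  (t=0,i=12, bit3=0)
  nb ...#.: next=#  (t=1,i=0, bit2=1)
  nb ....#: next=.  (t=1,i=8, bit1=0)
  nb .....: next=.  (t=1,i=4, bit0=0)
  bits 01111011100001101001100111100100 = 2072418788

2072418788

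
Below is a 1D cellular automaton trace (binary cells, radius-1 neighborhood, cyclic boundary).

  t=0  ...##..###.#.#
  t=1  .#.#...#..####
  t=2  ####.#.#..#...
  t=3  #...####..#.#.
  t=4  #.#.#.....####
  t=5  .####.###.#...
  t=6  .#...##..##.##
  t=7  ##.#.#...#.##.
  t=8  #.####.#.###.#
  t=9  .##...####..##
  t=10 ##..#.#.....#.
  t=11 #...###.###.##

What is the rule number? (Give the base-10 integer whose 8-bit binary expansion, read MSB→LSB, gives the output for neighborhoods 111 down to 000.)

45

  ###|.  b7=0 t=0,i=8
  ##.|.  b6=0 t=0,i=4
  #.#|#  b5=1 t=0,i=10
  #..|.  b4=0 t=0,i=0
  .##|#  b3=1 t=0,i=3
  .#.|#  b2=1 t=0,i=11
  ..#|.  b1=0 t=0,i=2
  ...|#  b0=1 t=0,i=1
  bits 00101101 = 45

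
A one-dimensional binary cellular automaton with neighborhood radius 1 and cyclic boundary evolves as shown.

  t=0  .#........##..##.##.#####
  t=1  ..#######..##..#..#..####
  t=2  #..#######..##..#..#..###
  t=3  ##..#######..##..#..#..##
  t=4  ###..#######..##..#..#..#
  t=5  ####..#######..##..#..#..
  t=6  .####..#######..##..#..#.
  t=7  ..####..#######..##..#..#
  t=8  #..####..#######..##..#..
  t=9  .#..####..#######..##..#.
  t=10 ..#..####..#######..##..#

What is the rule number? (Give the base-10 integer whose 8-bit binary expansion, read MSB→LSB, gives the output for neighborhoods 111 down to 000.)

  nb ###: next=#  (t=0,i=21, bit7=1)
  nb ##.: next=#  (t=0,i=11, bit6=1)
  nb #.#: next=.  (t=0,i=0, bit5=0)
  nb #..: next=#  (t=0,i=2, bit4=1)
  nb .##: next=.  (t=0,i=10, bit3=0)
  nb .#.: next=.  (t=0,i=1, bit2=0)
  nb ..#: next=.  (t=0,i=9, bit1=0)
  nb ...: next=#  (t=0,i=3, bit0=1)
  bits 11010001 = 209

209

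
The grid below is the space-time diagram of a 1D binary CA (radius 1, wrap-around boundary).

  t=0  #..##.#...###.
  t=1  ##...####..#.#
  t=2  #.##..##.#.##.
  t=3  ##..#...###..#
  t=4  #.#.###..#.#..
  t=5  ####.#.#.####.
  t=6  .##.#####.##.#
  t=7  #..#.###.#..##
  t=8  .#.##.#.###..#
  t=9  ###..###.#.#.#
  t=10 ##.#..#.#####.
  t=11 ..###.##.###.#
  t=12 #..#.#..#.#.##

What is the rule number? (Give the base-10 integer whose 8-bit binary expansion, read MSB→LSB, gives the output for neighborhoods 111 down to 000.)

  ### -> #   bit 7 = 1  t=0,i=11
  ##. -> .   bit 6 = 0  t=0,i=4
  #.# -> #   bit 5 = 1  t=0,i=5
  #.. -> #   bit 4 = 1  t=0,i=1
  .## -> .   bit 3 = 0  t=0,i=3
  .#. -> #   bit 2 = 1  t=0,i=0
  ..# -> .   bit 1 = 0  t=0,i=2
  ... -> #   bit 0 = 1  t=0,i=8
  bits 10110101 = 181

181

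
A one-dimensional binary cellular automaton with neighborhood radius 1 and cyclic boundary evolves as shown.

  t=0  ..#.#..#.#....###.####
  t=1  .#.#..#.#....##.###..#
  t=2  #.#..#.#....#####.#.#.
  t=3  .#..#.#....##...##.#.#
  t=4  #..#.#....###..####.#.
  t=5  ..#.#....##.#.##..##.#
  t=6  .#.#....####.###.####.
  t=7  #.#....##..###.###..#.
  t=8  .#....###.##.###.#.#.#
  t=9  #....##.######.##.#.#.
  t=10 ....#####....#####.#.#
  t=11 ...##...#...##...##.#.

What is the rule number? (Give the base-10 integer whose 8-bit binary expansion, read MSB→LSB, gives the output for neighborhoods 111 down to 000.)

  ###|.  b7=0 t=0,i=15
  ##.|#  b6=1 t=0,i=16
  #.#|#  b5=1 t=0,i=3
  #..|.  b4=0 t=0,i=0
  .##|#  b3=1 t=0,i=14
  .#.|.  b2=0 t=0,i=2
  ..#|#  b1=1 t=0,i=1
  ...|.  b0=0 t=0,i=11
  bits 01101010 = 106

106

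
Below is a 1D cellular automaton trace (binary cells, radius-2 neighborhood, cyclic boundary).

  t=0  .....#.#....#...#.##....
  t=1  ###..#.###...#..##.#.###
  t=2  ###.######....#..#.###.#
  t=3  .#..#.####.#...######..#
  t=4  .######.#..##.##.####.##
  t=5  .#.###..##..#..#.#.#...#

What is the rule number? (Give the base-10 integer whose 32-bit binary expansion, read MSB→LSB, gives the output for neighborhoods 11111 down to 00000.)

  nb #####: next=#  (t=1,i=0, bit31=1)
  nb ####.: next=#  (t=1,i=1, bit30=1)
  nb ###.#: next=.  (t=2,i=2, bit29=0)
  nb ###..: next=#  (t=1,i=2, bit28=1)
  nb ##.##: next=.  (t=2,i=3, bit27=0)
  nb ##.#.: next=.  (t=1,i=18, bit26=0)
  nb ##..#: next=.  (t=1,i=3, bit25=0)
  nb ##...: next=.  (t=0,i=20, bit24=0)
  nb #.###: next=#  (t=1,i=7, bit23=1)
  nb #.##.: next=.  (t=0,i=18, bit22=0)
  nb #.#.#: next=#  (t=1,i=19, bit21=1)
  nb #.#..: next=#  (t=0,i=7, bit20=1)
  nb #..##: next=.  (t=1,i=15, bit19=0)
  nb #..#.: next=#  (t=1,i=4, bit18=1)
  nb #...#: next=.  (t=0,i=14, bit17=0)
  nb #....: next=#  (t=0,i=9, bit16=1)
  nb .####: next=.  (t=1,i=22, bit15=0)
  nb .###.: next=#  (t=1,i=8, bit14=1)
  nb .##.#: next=#  (t=1,i=17, bit13=1)
  nb .##..: next=#  (t=0,i=19, bit12=1)
  nb .#.##: next=#  (t=0,i=17, bit11=1)
  nb .#.#.: next=.  (t=0,i=6, bit10=0)
  nb .#..#: next=#  (t=1,i=14, bit9=1)
  nb .#...: next=#  (t=0,i=8, bit8=1)
  nb ..###: next=#  (t=3,i=15, bit7=1)
  nb ..##.: next=.  (t=1,i=16, bit6=0)
  nb ..#.#: next=#  (t=0,i=5, bit5=1)
  nb ..#..: next=.  (t=0,i=12, bit4=0)
  nb ...##: next=#  (t=3,i=14, bit3=1)
  nb ...#.: next=.  (t=0,i=4, bit2=0)
  nb ....#: next=.  (t=0,i=3, bit1=0)
  nb .....: next=#  (t=0,i=0, bit0=1)
  bits 11010000101101010111101110101001 = 3501554601

3501554601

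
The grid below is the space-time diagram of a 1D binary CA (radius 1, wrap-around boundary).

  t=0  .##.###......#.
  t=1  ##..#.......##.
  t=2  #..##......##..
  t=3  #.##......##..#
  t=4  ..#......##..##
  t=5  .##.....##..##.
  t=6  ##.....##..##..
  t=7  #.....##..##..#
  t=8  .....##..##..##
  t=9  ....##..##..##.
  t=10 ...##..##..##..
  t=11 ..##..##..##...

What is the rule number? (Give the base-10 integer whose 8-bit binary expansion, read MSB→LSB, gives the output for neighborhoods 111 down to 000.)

  ### -> .   bit 7 = 0  t=0,i=5
  ##. -> .   bit 6 = 0  t=0,i=2
  #.# -> .   bit 5 = 0  t=0,i=3
  #.. -> .   bit 4 = 0  t=0,i=7
  .## -> #   bit 3 = 1  t=0,i=1
  .#. -> #   bit 2 = 1  t=0,i=13
  ..# -> #   bit 1 = 1  t=0,i=0
  ... -> .   bit 0 = 0  t=0,i=8
  bits 00001110 = 14

14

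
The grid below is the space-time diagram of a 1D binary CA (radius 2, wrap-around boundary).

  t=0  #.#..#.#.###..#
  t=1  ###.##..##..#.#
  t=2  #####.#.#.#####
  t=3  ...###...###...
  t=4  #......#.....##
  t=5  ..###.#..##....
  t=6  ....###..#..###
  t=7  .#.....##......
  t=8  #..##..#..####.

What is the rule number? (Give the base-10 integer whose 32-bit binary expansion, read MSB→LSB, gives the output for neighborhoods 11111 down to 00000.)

1859627109

  [31] ##### => .  t=2,i=0
  [30] ####. => #  t=1,i=1
  [29] ###.# => #  t=1,i=2
  [28] ###.. => .  t=0,i=11
  [27] ##.## => #  t=1,i=3
  [26] ##.#. => #  t=0,i=1
  [25] ##..# => #  t=0,i=12
  [24] ##... => .  t=3,i=6
  [23] #.### => #  t=0,i=9
  [22] #.##. => #  t=1,i=4
  [21] #.#.# => .  t=0,i=7
  [20] #.#.. => #  t=0,i=2
  [19] #..## => .  t=0,i=13
  [18] #..#. => #  t=0,i=4
  [17] #...# => #  t=3,i=7
  [16] #.... => #  t=3,i=13
  [15] .#### => #  t=1,i=0
  [14] .###. => .  t=0,i=10
  [13] .##.# => #  t=0,i=0
  [12] .##.. => .  t=1,i=5
  [11] .#.## => #  t=0,i=8
  [10] .#.#. => .  t=0,i=6
  [9] .#..# => .  t=0,i=3
  [8] .#... => .  t=4,i=8
  [7] ..### => .  t=3,i=3
  [6] ..##. => #  t=0,i=14
  [5] ..#.# => #  t=0,i=5
  [4] ..#.. => .  t=4,i=7
  [3] ...## => .  t=3,i=2
  [2] ...#. => #  t=4,i=6
  [1] ....# => .  t=3,i=1
  [0] ..... => #  t=3,i=0
  bits 01101110110101111010100001100101 = 1859627109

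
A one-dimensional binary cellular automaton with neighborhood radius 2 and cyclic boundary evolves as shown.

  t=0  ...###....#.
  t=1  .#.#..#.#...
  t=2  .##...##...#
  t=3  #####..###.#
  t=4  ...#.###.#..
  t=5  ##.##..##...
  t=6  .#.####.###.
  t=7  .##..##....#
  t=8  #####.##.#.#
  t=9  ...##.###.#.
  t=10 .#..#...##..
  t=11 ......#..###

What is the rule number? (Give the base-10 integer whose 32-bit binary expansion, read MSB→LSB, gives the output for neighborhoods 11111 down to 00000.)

  ##### -> .   bit 31 = 0  t=3,i=1
  ####. -> #   bit 30 = 1  t=3,i=3
  ###.# -> #   bit 29 = 1  t=3,i=9
  ###.. -> .   bit 28 = 0  t=0,i=5
  ##.## -> .   bit 27 = 0  t=3,i=10
  ##.#. -> #   bit 26 = 1  t=4,i=8
  ##..# -> #   bit 25 = 1  t=3,i=5
  ##... -> #   bit 24 = 1  t=0,i=6
  #.### -> .   bit 23 = 0  t=3,i=11
  #.##. -> #   bit 22 = 1  t=2,i=1
  #.#.# -> .   bit 21 = 0  t=8,i=9
  #.#.. -> .   bit 20 = 0  t=1,i=3
  #..## -> #   bit 19 = 1  t=3,i=6
  #..#. -> .   bit 18 = 0  t=1,i=5
  #...# -> #   bit 17 = 1  t=2,i=4
  #.... -> .   bit 16 = 0  t=0,i=0
  .#### -> .   bit 15 = 0  t=3,i=0
  .###. -> .   bit 14 = 0  t=0,i=4
  .##.# -> #   bit 13 = 1  t=5,i=1
  .##.. -> #   bit 12 = 1  t=2,i=2
  .#.## -> #   bit 11 = 1  t=2,i=0
  .#.#. -> #   bit 10 = 1  t=1,i=2
  .#..# -> .   bit 9 = 0  t=1,i=4
  .#... -> .   bit 8 = 0  t=0,i=11
  ..### -> #   bit 7 = 1  t=0,i=3
  ..##. -> .   bit 6 = 0  t=2,i=6
  ..#.# -> #   bit 5 = 1  t=1,i=1
  ..#.. -> .   bit 4 = 0  t=0,i=10
  ...## -> .   bit 3 = 0  t=0,i=2
  ...#. -> .   bit 2 = 0  t=0,i=9
  ....# -> #   bit 1 = 1  t=0,i=1
  ..... -> #   bit 0 = 1  t=4,i=0
  bits 01100111010010100011110010100011 = 1732918435

1732918435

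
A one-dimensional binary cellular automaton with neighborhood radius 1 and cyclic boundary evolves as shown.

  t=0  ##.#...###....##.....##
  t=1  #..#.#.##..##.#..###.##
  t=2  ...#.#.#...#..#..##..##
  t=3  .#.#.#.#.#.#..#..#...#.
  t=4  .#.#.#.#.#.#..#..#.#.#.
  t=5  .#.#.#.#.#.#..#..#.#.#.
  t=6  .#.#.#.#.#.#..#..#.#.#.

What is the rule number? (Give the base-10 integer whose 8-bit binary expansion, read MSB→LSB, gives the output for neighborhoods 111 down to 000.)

141

  [7] ### => #  t=0,i=0
  [6] ##. => .  t=0,i=1
  [5] #.# => .  t=0,i=2
  [4] #.. => .  t=0,i=4
  [3] .## => #  t=0,i=7
  [2] .#. => #  t=0,i=3
  [1] ..# => .  t=0,i=6
  [0] ... => #  t=0,i=5
  bits 10001101 = 141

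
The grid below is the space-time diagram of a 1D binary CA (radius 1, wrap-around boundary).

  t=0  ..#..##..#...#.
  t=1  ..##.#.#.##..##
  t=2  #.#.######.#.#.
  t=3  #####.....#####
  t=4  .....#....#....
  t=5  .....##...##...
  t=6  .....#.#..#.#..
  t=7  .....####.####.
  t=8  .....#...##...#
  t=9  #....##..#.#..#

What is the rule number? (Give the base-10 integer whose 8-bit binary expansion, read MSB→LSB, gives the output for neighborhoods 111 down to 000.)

60

  ###|.  b7=0 t=2,i=5
  ##.|.  b6=0 t=0,i=6
  #.#|#  b5=1 t=1,i=4
  #..|#  b4=1 t=0,i=3
  .##|#  b3=1 t=0,i=5
  .#.|#  b2=1 t=0,i=2
  ..#|.  b1=0 t=0,i=1
  ...|.  b0=0 t=0,i=0
  bits 00111100 = 60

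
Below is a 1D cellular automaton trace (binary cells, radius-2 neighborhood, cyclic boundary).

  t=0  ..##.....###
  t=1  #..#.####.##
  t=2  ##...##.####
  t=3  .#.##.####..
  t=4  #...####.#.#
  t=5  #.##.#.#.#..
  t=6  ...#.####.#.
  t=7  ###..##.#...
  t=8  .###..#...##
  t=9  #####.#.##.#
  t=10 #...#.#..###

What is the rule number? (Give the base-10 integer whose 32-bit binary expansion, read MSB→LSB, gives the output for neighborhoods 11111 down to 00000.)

  #####|.  b31=0 t=2,i=10
  ####.|.  b30=0 t=1,i=7
  ###.#|#  b29=1 t=1,i=8
  ###..|#  b28=1 t=0,i=11
  ##.##|#  b27=1 t=1,i=9
  ##.#.|.  b26=0 t=4,i=8
  ##..#|#  b25=1 t=0,i=0
  ##...|.  b24=0 t=0,i=4
  #.###|#  b23=1 t=1,i=5
  #.##.|.  b22=0 t=3,i=3
  #.#.#|#  b21=1 t=4,i=9
  #.#..|.  b20=0 t=5,i=9
  #..##|.  b19=0 t=0,i=1
  #..#.|.  b18=0 t=1,i=2
  #...#|#  b17=1 t=2,i=3
  #....|#  b16=1 t=0,i=5
  .####|#  b15=1 t=1,i=6
  .###.|#  b14=1 t=0,i=10
  .##.#|#  b13=1 t=2,i=6
  .##..|#  b12=1 t=0,i=3
  .#.##|.  b11=0 t=1,i=4
  .#.#.|#  b10=1 t=5,i=6
  .#..#|#  b9=1 t=5,i=10
  .#...|.  b8=0 t=6,i=11
  ..###|.  b7=0 t=0,i=9
  ..##.|.  b6=0 t=0,i=2
  ..#.#|.  b5=0 t=1,i=3
  ..#..|#  b4=1 t=8,i=6
  ...##|#  b3=1 t=0,i=8
  ...#.|#  b2=1 t=3,i=0
  ....#|#  b1=1 t=0,i=7
  .....|#  b0=1 t=0,i=6
  bits 00111010101000111111011000011111 = 983823903

983823903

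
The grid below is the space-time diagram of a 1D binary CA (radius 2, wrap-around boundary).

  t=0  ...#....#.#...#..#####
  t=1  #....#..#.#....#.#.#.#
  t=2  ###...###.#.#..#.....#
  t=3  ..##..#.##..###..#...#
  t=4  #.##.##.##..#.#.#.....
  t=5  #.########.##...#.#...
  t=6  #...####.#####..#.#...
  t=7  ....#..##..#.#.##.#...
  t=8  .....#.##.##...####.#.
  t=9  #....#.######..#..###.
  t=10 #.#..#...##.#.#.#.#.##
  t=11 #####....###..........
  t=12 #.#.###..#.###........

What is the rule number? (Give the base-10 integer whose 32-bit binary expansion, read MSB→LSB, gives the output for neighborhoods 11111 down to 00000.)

3176477408

  ##### -> #   bit 31 = 1  t=0,i=19
  ####. -> .   bit 30 = 0  t=0,i=20
  ###.# -> #   bit 29 = 1  t=2,i=8
  ###.. -> #   bit 28 = 1  t=0,i=21
  ##.## -> #   bit 27 = 1  t=4,i=4
  ##.#. -> #   bit 26 = 1  t=2,i=9
  ##..# -> .   bit 25 = 0  t=3,i=4
  ##... -> #   bit 24 = 1  t=0,i=0
  #.### -> .   bit 23 = 0  t=5,i=2
  #.##. -> #   bit 22 = 1  t=1,i=21
  #.#.# -> .   bit 21 = 0  t=1,i=17
  #.#.. -> #   bit 20 = 1  t=0,i=10
  #..## -> .   bit 19 = 0  t=0,i=16
  #..#. -> #   bit 18 = 1  t=1,i=7
  #...# -> .   bit 17 = 0  t=0,i=1
  #.... -> #   bit 16 = 1  t=0,i=5
  .#### -> .   bit 15 = 0  t=0,i=18
  .###. -> .   bit 14 = 0  t=2,i=7
  .##.# -> #   bit 13 = 1  t=4,i=3
  .##.. -> #   bit 12 = 1  t=1,i=0
  .#.## -> .   bit 11 = 0  t=1,i=20
  .#.#. -> .   bit 10 = 0  t=0,i=9
  .#..# -> #   bit 9 = 1  t=0,i=15
  .#... -> .   bit 8 = 0  t=0,i=4
  ..### -> #   bit 7 = 1  t=0,i=17
  ..##. -> #   bit 6 = 1  t=3,i=2
  ..#.# -> #   bit 5 = 1  t=0,i=8
  ..#.. -> .   bit 4 = 0  t=0,i=3
  ...## -> .   bit 3 = 0  t=2,i=5
  ...#. -> .   bit 2 = 0  t=0,i=2
  ....# -> .   bit 1 = 0  t=0,i=6
  ..... -> .   bit 0 = 0  t=2,i=18
  bits 10111101010101010011001011100000 = 3176477408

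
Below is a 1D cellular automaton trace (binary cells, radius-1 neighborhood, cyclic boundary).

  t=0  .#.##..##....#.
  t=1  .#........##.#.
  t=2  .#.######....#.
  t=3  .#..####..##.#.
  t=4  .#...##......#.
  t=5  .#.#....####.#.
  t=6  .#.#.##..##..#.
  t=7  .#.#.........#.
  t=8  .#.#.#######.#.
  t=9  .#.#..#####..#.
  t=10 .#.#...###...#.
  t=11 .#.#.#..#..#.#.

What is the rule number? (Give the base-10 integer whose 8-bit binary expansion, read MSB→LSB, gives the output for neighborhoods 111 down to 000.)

  nb ###: next=#  (t=2,i=4, bit7=1)
  nb ##.: next=.  (t=0,i=4, bit6=0)
  nb #.#: next=.  (t=0,i=2, bit5=0)
  nb #..: next=.  (t=0,i=5, bit4=0)
  nb .##: next=.  (t=0,i=3, bit3=0)
  nb .#.: next=#  (t=0,i=1, bit2=1)
  nb ..#: next=.  (t=0,i=0, bit1=0)
  nb ...: next=#  (t=0,i=10, bit0=1)
  bits 10000101 = 133

133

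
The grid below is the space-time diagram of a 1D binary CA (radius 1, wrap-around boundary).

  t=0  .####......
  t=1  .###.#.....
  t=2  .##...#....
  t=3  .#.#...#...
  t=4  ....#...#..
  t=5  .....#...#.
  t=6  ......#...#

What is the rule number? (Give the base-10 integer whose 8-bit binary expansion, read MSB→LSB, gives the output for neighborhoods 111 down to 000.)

  [7] ### => #  t=0,i=2
  [6] ##. => .  t=0,i=4
  [5] #.# => .  t=1,i=4
  [4] #.. => #  t=0,i=5
  [3] .## => #  t=0,i=1
  [2] .#. => .  t=1,i=5
  [1] ..# => .  t=0,i=0
  [0] ... => .  t=0,i=6
  bits 10011000 = 152

152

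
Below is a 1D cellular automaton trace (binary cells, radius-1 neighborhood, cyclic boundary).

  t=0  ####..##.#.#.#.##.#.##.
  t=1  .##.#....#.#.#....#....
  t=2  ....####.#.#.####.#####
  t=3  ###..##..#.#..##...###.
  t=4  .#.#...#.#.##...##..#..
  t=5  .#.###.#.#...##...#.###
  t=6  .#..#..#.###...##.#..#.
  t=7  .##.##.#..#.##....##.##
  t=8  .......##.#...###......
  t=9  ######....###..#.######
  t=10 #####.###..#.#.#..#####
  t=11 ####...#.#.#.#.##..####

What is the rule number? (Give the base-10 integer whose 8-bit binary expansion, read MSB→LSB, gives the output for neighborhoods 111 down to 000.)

149

  nb ###: next=#  (t=0,i=1, bit7=1)
  nb ##.: next=.  (t=0,i=3, bit6=0)
  nb #.#: next=.  (t=0,i=8, bit5=0)
  nb #..: next=#  (t=0,i=4, bit4=1)
  nb .##: next=.  (t=0,i=0, bit3=0)
  nb .#.: next=#  (t=0,i=9, bit2=1)
  nb ..#: next=.  (t=0,i=5, bit1=0)
  nb ...: next=#  (t=1,i=6, bit0=1)
  bits 10010101 = 149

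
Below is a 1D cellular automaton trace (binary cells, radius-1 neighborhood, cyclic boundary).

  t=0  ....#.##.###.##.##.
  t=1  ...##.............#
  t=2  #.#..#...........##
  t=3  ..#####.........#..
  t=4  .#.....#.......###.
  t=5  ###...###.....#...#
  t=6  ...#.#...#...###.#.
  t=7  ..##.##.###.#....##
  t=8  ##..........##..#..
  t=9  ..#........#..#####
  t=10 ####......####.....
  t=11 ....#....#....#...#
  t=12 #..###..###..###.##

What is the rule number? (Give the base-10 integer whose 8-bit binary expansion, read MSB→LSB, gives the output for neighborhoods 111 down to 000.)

22

  [7] ### => .  t=0,i=10
  [6] ##. => .  t=0,i=7
  [5] #.# => .  t=0,i=5
  [4] #.. => #  t=0,i=18
  [3] .## => .  t=0,i=6
  [2] .#. => #  t=0,i=4
  [1] ..# => #  t=0,i=3
  [0] ... => .  t=0,i=0
  bits 00010110 = 22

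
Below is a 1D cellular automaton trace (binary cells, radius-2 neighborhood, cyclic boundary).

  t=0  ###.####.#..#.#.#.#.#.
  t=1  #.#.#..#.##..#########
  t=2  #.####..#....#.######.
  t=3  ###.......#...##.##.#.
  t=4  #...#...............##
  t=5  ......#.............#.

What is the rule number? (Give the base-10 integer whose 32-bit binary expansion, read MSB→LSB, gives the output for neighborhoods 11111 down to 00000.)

  nb #####: next=#  (t=1,i=15, bit31=1)
  nb ####.: next=.  (t=0,i=6, bit30=0)
  nb ###.#: next=#  (t=0,i=2, bit29=1)
  nb ###..: next=.  (t=2,i=5, bit28=0)
  nb ##.##: next=.  (t=0,i=3, bit27=0)
  nb ##.#.: next=.  (t=0,i=8, bit26=0)
  nb ##..#: next=.  (t=1,i=11, bit25=0)
  nb ##...: next=.  (t=3,i=3, bit24=0)
  nb #.###: next=#  (t=0,i=0, bit23=1)
  nb #.##.: next=.  (t=1,i=9, bit22=0)
  nb #.#.#: next=#  (t=0,i=14, bit21=1)
  nb #.#..: next=#  (t=0,i=9, bit20=1)
  nb #..##: next=.  (t=1,i=12, bit19=0)
  nb #..#.: next=.  (t=0,i=11, bit18=0)
  nb #...#: next=.  (t=3,i=12, bit17=0)
  nb #....: next=#  (t=2,i=10, bit16=1)
  nb .####: next=.  (t=0,i=5, bit15=0)
  nb .###.: next=.  (t=0,i=1, bit14=0)
  nb .##.#: next=.  (t=3,i=15, bit13=0)
  nb .##..: next=.  (t=1,i=10, bit12=0)
  nb .#.##: next=#  (t=0,i=21, bit11=1)
  nb .#.#.: next=#  (t=0,i=13, bit10=1)
  nb .#..#: next=#  (t=0,i=10, bit9=1)
  nb .#...: next=.  (t=2,i=9, bit8=0)
  nb ..###: next=#  (t=1,i=13, bit7=1)
  nb ..##.: next=.  (t=3,i=14, bit6=0)
  nb ..#.#: next=.  (t=0,i=12, bit5=0)
  nb ..#..: next=.  (t=2,i=8, bit4=0)
  nb ...##: next=.  (t=3,i=13, bit3=0)
  nb ...#.: next=.  (t=2,i=12, bit2=0)
  nb ....#: next=.  (t=2,i=11, bit1=0)
  nb .....: next=.  (t=3,i=5, bit0=0)
  bits 10100000101100010000111010000000 = 2695958144

2695958144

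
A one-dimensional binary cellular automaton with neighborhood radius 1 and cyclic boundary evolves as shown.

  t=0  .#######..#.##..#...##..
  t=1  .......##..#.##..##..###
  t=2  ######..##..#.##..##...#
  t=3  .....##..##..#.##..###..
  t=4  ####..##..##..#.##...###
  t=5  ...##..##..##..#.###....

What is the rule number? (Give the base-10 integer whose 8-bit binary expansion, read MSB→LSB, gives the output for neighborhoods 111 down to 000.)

  ###|.  b7=0 t=0,i=2
  ##.|#  b6=1 t=0,i=7
  #.#|#  b5=1 t=0,i=11
  #..|#  b4=1 t=0,i=8
  .##|.  b3=0 t=0,i=1
  .#.|.  b2=0 t=0,i=10
  ..#|.  b1=0 t=0,i=0
  ...|#  b0=1 t=0,i=18
  bits 01110001 = 113

113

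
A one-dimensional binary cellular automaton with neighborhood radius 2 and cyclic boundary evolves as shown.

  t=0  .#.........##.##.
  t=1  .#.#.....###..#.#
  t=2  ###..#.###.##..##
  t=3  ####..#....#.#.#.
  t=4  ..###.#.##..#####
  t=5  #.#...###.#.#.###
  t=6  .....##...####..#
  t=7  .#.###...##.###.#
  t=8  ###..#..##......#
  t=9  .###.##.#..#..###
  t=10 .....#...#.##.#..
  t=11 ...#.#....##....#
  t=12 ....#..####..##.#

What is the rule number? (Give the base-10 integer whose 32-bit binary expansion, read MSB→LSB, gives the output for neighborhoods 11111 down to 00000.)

3529576154

  ##### -> #   bit 31 = 1  t=2,i=0
  ####. -> #   bit 30 = 1  t=2,i=1
  ###.# -> .   bit 29 = 0  t=2,i=9
  ###.. -> #   bit 28 = 1  t=1,i=11
  ##.## -> .   bit 27 = 0  t=0,i=13
  ##.#. -> .   bit 26 = 0  t=4,i=5
  ##..# -> #   bit 25 = 1  t=0,i=16
  ##... -> .   bit 24 = 0  t=6,i=7
  #.### -> .   bit 23 = 0  t=2,i=7
  #.##. -> #   bit 22 = 1  t=0,i=14
  #.#.# -> #   bit 21 = 1  t=1,i=1
  #.#.. -> .   bit 20 = 0  t=1,i=3
  #..## -> .   bit 19 = 0  t=2,i=14
  #..#. -> .   bit 18 = 0  t=0,i=0
  #...# -> .   bit 17 = 0  t=5,i=4
  #.... -> #   bit 16 = 1  t=0,i=3
  .#### -> .   bit 15 = 0  t=2,i=16
  .###. -> .   bit 14 = 0  t=1,i=10
  .##.# -> .   bit 13 = 0  t=0,i=12
  .##.. -> .   bit 12 = 0  t=0,i=15
  .#.## -> #   bit 11 = 1  t=2,i=6
  .#.#. -> #   bit 10 = 1  t=1,i=0
  .#..# -> #   bit 9 = 1  t=8,i=6
  .#... -> .   bit 8 = 0  t=0,i=2
  ..### -> #   bit 7 = 1  t=1,i=9
  ..##. -> #   bit 6 = 1  t=0,i=11
  ..#.# -> .   bit 5 = 0  t=1,i=14
  ..#.. -> #   bit 4 = 1  t=0,i=1
  ...## -> #   bit 3 = 1  t=0,i=10
  ...#. -> .   bit 2 = 0  t=3,i=10
  ....# -> #   bit 1 = 1  t=0,i=9
  ..... -> .   bit 0 = 0  t=0,i=4
  bits 11010010011000010000111011011010 = 3529576154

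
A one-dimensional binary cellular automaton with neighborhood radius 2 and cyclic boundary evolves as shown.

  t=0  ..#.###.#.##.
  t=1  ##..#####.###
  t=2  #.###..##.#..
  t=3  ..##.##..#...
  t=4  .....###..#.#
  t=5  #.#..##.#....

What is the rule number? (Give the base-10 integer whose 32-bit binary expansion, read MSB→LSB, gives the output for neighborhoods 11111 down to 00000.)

  ##### -> .   bit 31 = 0  t=1,i=6
  ####. -> #   bit 30 = 1  t=1,i=0
  ###.# -> #   bit 29 = 1  t=0,i=6
  ###.. -> .   bit 28 = 0  t=1,i=1
  ##.## -> .   bit 27 = 0  t=1,i=9
  ##.#. -> #   bit 26 = 1  t=0,i=7
  ##..# -> #   bit 25 = 1  t=1,i=2
  ##... -> #   bit 24 = 1  t=0,i=12
  #.### -> #   bit 23 = 1  t=0,i=4
  #.##. -> #   bit 22 = 1  t=0,i=10
  #.#.# -> #   bit 21 = 1  t=0,i=8
  #.#.. -> .   bit 20 = 0  t=2,i=10
  #..## -> #   bit 19 = 1  t=1,i=3
  #..#. -> .   bit 18 = 0  t=2,i=12
  #...# -> #   bit 17 = 1  t=0,i=0
  #.... -> .   bit 16 = 0  t=3,i=11
  .#### -> .   bit 15 = 0  t=1,i=5
  .###. -> #   bit 14 = 1  t=0,i=5
  .##.# -> .   bit 13 = 0  t=2,i=8
  .##.. -> #   bit 12 = 1  t=0,i=11
  .#.## -> .   bit 11 = 0  t=0,i=3
  .#.#. -> .   bit 10 = 0  t=4,i=11
  .#..# -> .   bit 9 = 0  t=2,i=11
  .#... -> #   bit 8 = 1  t=3,i=10
  ..### -> #   bit 7 = 1  t=1,i=4
  ..##. -> .   bit 6 = 0  t=2,i=7
  ..#.# -> .   bit 5 = 0  t=0,i=2
  ..#.. -> .   bit 4 = 0  t=3,i=9
  ...## -> .   bit 3 = 0  t=3,i=1
  ...#. -> #   bit 2 = 1  t=0,i=1
  ....# -> .   bit 1 = 0  t=3,i=0
  ..... -> #   bit 0 = 1  t=3,i=12
  bits 01100111111010100101000110000101 = 1743409541

1743409541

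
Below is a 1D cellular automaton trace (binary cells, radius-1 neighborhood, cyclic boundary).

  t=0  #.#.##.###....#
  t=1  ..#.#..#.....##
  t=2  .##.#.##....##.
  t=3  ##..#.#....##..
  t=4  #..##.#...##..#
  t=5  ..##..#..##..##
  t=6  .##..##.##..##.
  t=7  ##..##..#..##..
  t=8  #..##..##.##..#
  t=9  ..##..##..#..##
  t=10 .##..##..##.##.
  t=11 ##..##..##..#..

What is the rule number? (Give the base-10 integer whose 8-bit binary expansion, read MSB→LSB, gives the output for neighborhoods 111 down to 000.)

  nb ###: next=.  (t=0,i=8, bit7=0)
  nb ##.: next=.  (t=0,i=0, bit6=0)
  nb #.#: next=.  (t=0,i=1, bit5=0)
  nb #..: next=.  (t=0,i=10, bit4=0)
  nb .##: next=#  (t=0,i=4, bit3=1)
  nb .#.: next=#  (t=0,i=2, bit2=1)
  nb ..#: next=#  (t=0,i=13, bit1=1)
  nb ...: next=.  (t=0,i=11, bit0=0)
  bits 00001110 = 14

14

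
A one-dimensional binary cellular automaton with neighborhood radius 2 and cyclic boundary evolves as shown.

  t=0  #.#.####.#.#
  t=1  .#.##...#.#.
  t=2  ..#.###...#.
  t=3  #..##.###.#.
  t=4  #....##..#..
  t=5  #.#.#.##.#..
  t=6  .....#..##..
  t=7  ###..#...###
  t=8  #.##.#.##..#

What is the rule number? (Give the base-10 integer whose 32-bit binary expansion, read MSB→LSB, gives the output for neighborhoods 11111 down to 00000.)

  ##### -> #   bit 31 = 1  t=7,i=0
  ####. -> .   bit 30 = 0  t=0,i=6
  ###.# -> .   bit 29 = 0  t=0,i=7
  ###.. -> #   bit 28 = 1  t=2,i=6
  ##.## -> #   bit 27 = 1  t=3,i=5
  ##.#. -> #   bit 26 = 1  t=0,i=1
  ##..# -> #   bit 25 = 1  t=4,i=7
  ##... -> #   bit 24 = 1  t=1,i=5
  #.### -> #   bit 23 = 1  t=0,i=4
  #.##. -> .   bit 22 = 0  t=0,i=11
  #.#.# -> .   bit 21 = 0  t=0,i=2
  #.#.. -> #   bit 20 = 1  t=1,i=10
  #..## -> .   bit 19 = 0  t=3,i=2
  #..#. -> .   bit 18 = 0  t=1,i=0
  #...# -> #   bit 17 = 1  t=1,i=6
  #.... -> #   bit 16 = 1  t=4,i=2
  .#### -> .   bit 15 = 0  t=0,i=5
  .###. -> .   bit 14 = 0  t=2,i=5
  .##.# -> .   bit 13 = 0  t=0,i=0
  .##.. -> #   bit 12 = 1  t=1,i=4
  .#.## -> #   bit 11 = 1  t=0,i=3
  .#.#. -> .   bit 10 = 0  t=1,i=9
  .#..# -> .   bit 9 = 0  t=1,i=11
  .#... -> .   bit 8 = 0  t=2,i=11
  ..### -> .   bit 7 = 0  t=7,i=9
  ..##. -> .   bit 6 = 0  t=3,i=3
  ..#.# -> .   bit 5 = 0  t=1,i=1
  ..#.. -> #   bit 4 = 1  t=2,i=10
  ...## -> #   bit 3 = 1  t=4,i=4
  ...#. -> .   bit 2 = 0  t=1,i=7
  ....# -> .   bit 1 = 0  t=4,i=3
  ..... -> #   bit 0 = 1  t=6,i=0
  bits 10011111100100110001100000011001 = 2677217305

2677217305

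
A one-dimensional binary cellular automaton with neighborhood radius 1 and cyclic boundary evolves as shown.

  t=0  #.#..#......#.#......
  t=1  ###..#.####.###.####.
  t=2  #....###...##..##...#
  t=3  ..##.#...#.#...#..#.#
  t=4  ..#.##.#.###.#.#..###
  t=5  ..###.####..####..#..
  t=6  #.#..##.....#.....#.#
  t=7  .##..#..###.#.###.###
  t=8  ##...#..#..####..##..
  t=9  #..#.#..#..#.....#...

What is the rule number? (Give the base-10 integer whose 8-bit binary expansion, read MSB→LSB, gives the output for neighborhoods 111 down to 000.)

  ###|.  b7=0 t=1,i=1
  ##.|.  b6=0 t=1,i=2
  #.#|#  b5=1 t=0,i=1
  #..|.  b4=0 t=0,i=3
  .##|#  b3=1 t=1,i=0
  .#.|#  b2=1 t=0,i=0
  ..#|.  b1=0 t=0,i=4
  ...|#  b0=1 t=0,i=7
  bits 00101101 = 45

45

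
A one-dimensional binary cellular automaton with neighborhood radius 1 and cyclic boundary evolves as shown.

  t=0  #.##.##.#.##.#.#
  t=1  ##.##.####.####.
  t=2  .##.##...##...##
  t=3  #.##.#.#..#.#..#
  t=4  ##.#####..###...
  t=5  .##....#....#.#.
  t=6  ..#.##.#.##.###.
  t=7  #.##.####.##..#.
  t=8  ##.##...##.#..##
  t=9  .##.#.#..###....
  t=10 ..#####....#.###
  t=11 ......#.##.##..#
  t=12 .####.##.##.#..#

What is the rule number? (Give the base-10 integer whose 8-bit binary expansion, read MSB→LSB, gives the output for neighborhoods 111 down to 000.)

  [7] ### => .  t=1,i=7
  [6] ##. => #  t=0,i=0
  [5] #.# => #  t=0,i=1
  [4] #.. => .  t=2,i=6
  [3] .## => .  t=0,i=2
  [2] .#. => #  t=0,i=8
  [1] ..# => .  t=2,i=8
  [0] ... => #  t=2,i=7
  bits 01100101 = 101

101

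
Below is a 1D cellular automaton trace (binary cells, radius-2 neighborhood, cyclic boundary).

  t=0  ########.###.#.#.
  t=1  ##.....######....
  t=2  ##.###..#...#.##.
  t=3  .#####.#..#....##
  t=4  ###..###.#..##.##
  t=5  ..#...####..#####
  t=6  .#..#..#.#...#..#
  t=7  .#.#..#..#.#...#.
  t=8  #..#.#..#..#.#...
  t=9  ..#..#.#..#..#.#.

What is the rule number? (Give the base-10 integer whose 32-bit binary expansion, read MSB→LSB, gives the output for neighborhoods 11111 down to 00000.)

  #####|.  b31=0 t=0,i=2
  ####.|.  b30=0 t=0,i=6
  ###.#|#  b29=1 t=0,i=7
  ###..|#  b28=1 t=1,i=12
  ##.##|#  b27=1 t=0,i=8
  ##.#.|#  b26=1 t=0,i=12
  ##..#|.  b25=0 t=2,i=6
  ##...|.  b24=0 t=1,i=2
  #.###|#  b23=1 t=0,i=0
  #.##.|.  b22=0 t=2,i=0
  #.#.#|.  b21=0 t=0,i=13
  #.#..|#  b20=1 t=3,i=7
  #..##|.  b19=0 t=4,i=4
  #..#.|#  b18=1 t=2,i=7
  #...#|#  b17=1 t=2,i=10
  #....|#  b16=1 t=1,i=3
  .####|#  b15=1 t=0,i=1
  .###.|#  b14=1 t=0,i=10
  .##.#|#  b13=1 t=2,i=1
  .##..|#  b12=1 t=1,i=1
  .#.##|.  b11=0 t=0,i=16
  .#.#.|.  b10=0 t=0,i=14
  .#..#|.  b9=0 t=3,i=8
  .#...|.  b8=0 t=2,i=9
  ..###|.  b7=0 t=1,i=7
  ..##.|#  b6=1 t=1,i=0
  ..#.#|.  b5=0 t=2,i=12
  ..#..|.  b4=0 t=2,i=8
  ...##|.  b3=0 t=1,i=6
  ...#.|.  b2=0 t=2,i=11
  ....#|#  b1=1 t=1,i=5
  .....|#  b0=1 t=1,i=4
  bits 00111100100101111111000001000011 = 1016590403

1016590403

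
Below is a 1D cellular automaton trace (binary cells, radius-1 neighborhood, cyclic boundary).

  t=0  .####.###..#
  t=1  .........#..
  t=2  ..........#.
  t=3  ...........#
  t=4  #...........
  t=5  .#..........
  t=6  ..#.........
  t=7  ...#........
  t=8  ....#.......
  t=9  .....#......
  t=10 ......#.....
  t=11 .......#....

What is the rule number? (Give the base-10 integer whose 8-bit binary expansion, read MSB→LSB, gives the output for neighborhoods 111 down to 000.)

16

  ###|.  b7=0 t=0,i=2
  ##.|.  b6=0 t=0,i=4
  #.#|.  b5=0 t=0,i=0
  #..|#  b4=1 t=0,i=9
  .##|.  b3=0 t=0,i=1
  .#.|.  b2=0 t=0,i=11
  ..#|.  b1=0 t=0,i=10
  ...|.  b0=0 t=1,i=0
  bits 00010000 = 16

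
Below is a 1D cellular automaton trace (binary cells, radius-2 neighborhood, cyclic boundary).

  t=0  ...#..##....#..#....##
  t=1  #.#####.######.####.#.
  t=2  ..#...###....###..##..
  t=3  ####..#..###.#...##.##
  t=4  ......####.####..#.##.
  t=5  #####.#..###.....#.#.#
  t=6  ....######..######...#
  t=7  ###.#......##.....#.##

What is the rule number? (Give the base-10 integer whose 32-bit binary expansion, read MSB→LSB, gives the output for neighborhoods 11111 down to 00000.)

769197047

  #####|.  b31=0 t=1,i=4
  ####.|.  b30=0 t=1,i=5
  ###.#|#  b29=1 t=1,i=6
  ###..|.  b28=0 t=2,i=8
  ##.##|#  b27=1 t=1,i=7
  ##.#.|#  b26=1 t=1,i=19
  ##..#|.  b25=0 t=2,i=16
  ##...|#  b24=1 t=0,i=0
  #.###|#  b23=1 t=1,i=2
  #.##.|#  b22=1 t=4,i=19
  #.#.#|.  b21=0 t=1,i=0
  #.#..|#  b20=1 t=3,i=13
  #..##|#  b19=1 t=0,i=5
  #..#.|.  b18=0 t=0,i=14
  #...#|.  b17=0 t=0,i=1
  #....|#  b16=1 t=0,i=9
  .####|.  b15=0 t=1,i=3
  .###.|.  b14=0 t=2,i=7
  .##.#|.  b13=0 t=3,i=18
  .##..|.  b12=0 t=0,i=7
  .#.##|.  b11=0 t=1,i=1
  .#.#.|.  b10=0 t=1,i=21
  .#..#|#  b9=1 t=0,i=4
  .#...|#  b8=1 t=0,i=16
  ..###|#  b7=1 t=2,i=6
  ..##.|#  b6=1 t=0,i=6
  ..#.#|#  b5=1 t=4,i=17
  ..#..|#  b4=1 t=0,i=3
  ...##|.  b3=0 t=0,i=19
  ...#.|#  b2=1 t=0,i=2
  ....#|#  b1=1 t=0,i=10
  .....|#  b0=1 t=4,i=1
  bits 00101101110110010000001111110111 = 769197047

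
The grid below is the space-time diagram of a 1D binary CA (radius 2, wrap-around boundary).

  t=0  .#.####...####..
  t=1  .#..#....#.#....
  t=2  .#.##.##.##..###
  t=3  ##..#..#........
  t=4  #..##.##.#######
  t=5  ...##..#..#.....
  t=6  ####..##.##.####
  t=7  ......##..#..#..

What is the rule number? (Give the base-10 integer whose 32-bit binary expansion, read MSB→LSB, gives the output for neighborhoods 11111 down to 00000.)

69575803

  [31] ##### => .  t=4,i=11
  [30] ####. => .  t=0,i=5
  [29] ###.# => .  t=2,i=15
  [28] ###.. => .  t=0,i=6
  [27] ##.## => .  t=2,i=5
  [26] ##.#. => #  t=2,i=0
  [25] ##..# => .  t=2,i=11
  [24] ##... => .  t=0,i=7
  [23] #.### => .  t=0,i=3
  [22] #.##. => .  t=2,i=3
  [21] #.#.# => #  t=2,i=1
  [20] #.#.. => .  t=1,i=11
  [19] #..## => .  t=2,i=12
  [18] #..#. => #  t=1,i=3
  [17] #...# => .  t=0,i=8
  [16] #.... => #  t=1,i=6
  [15] .#### => #  t=0,i=4
  [14] .###. => .  t=2,i=14
  [13] .##.# => #  t=2,i=4
  [12] .##.. => .  t=2,i=10
  [11] .#.## => .  t=0,i=2
  [10] .#.#. => #  t=1,i=10
  [9] .#..# => .  t=1,i=2
  [8] .#... => .  t=1,i=5
  [7] ..### => .  t=0,i=10
  [6] ..##. => #  t=3,i=0
  [5] ..#.# => #  t=0,i=1
  [4] ..#.. => #  t=1,i=1
  [3] ...## => #  t=0,i=9
  [2] ...#. => .  t=0,i=0
  [1] ....# => #  t=1,i=7
  [0] ..... => #  t=1,i=14
  bits 00000100001001011010010001111011 = 69575803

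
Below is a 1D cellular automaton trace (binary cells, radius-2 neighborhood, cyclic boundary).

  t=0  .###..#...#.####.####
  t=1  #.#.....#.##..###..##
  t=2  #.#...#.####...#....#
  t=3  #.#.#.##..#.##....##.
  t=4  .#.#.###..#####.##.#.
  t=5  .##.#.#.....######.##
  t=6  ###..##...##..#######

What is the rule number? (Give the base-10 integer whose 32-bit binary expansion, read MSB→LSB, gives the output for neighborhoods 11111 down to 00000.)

3914497578

  #####|#  b31=1 t=4,i=12
  ####.|#  b30=1 t=0,i=14
  ###.#|#  b29=1 t=0,i=15
  ###..|.  b28=0 t=0,i=3
  ##.##|#  b27=1 t=0,i=0
  ##.#.|.  b26=0 t=1,i=1
  ##..#|.  b25=0 t=0,i=4
  ##...|#  b24=1 t=2,i=12
  #.###|.  b23=0 t=0,i=1
  #.##.|#  b22=1 t=1,i=10
  #.#.#|.  b21=0 t=3,i=0
  #.#..|#  b20=1 t=1,i=2
  #..##|.  b19=0 t=1,i=13
  #..#.|.  b18=0 t=0,i=5
  #...#|#  b17=1 t=0,i=8
  #....|.  b16=0 t=1,i=4
  .####|.  b15=0 t=0,i=13
  .###.|#  b14=1 t=0,i=2
  .##.#|#  b13=1 t=2,i=0
  .##..|#  b12=1 t=1,i=11
  .#.##|#  b11=1 t=0,i=11
  .#.#.|#  b10=1 t=3,i=1
  .#..#|#  b9=1 t=4,i=20
  .#...|.  b8=0 t=0,i=7
  ..###|.  b7=0 t=1,i=14
  ..##.|.  b6=0 t=2,i=20
  ..#.#|#  b5=1 t=0,i=10
  ..#..|.  b4=0 t=0,i=6
  ...##|#  b3=1 t=2,i=19
  ...#.|.  b2=0 t=0,i=9
  ....#|#  b1=1 t=1,i=6
  .....|.  b0=0 t=1,i=5
  bits 11101001010100100111111000101010 = 3914497578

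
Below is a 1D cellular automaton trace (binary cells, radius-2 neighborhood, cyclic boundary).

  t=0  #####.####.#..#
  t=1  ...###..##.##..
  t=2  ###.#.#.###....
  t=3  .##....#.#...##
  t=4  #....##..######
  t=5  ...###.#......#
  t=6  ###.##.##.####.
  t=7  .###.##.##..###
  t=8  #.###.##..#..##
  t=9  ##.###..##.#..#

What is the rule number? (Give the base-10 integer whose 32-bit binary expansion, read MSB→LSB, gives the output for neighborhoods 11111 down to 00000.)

1779854159

  [31] ##### => .  t=0,i=1
  [30] ####. => #  t=0,i=3
  [29] ###.# => #  t=0,i=4
  [28] ###.. => .  t=1,i=5
  [27] ##.## => #  t=0,i=5
  [26] ##.#. => .  t=0,i=10
  [25] ##..# => #  t=1,i=6
  [24] ##... => .  t=1,i=13
  [23] #.### => .  t=0,i=6
  [22] #.##. => .  t=1,i=11
  [21] #.#.# => .  t=2,i=4
  [20] #.#.. => #  t=0,i=11
  [19] #..## => .  t=0,i=13
  [18] #..#. => #  t=8,i=9
  [17] #...# => #  t=3,i=11
  [16] #.... => .  t=1,i=14
  [15] .#### => .  t=0,i=0
  [14] .###. => #  t=1,i=4
  [13] .##.# => #  t=1,i=9
  [12] .##.. => .  t=1,i=12
  [11] .#.## => #  t=2,i=7
  [10] .#.#. => .  t=2,i=5
  [9] .#..# => #  t=0,i=12
  [8] .#... => #  t=3,i=10
  [7] ..### => .  t=0,i=14
  [6] ..##. => #  t=1,i=8
  [5] ..#.# => .  t=3,i=7
  [4] ..#.. => .  t=5,i=14
  [3] ...## => #  t=1,i=2
  [2] ...#. => #  t=3,i=6
  [1] ....# => #  t=1,i=1
  [0] ..... => #  t=1,i=0
  bits 01101010000101100110101101001111 = 1779854159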